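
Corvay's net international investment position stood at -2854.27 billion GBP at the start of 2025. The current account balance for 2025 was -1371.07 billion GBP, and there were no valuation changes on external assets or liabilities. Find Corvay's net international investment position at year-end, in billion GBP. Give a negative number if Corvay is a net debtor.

With no valuation effects, change in NIIP = current account = -1371.07
End-of-year NIIP = -2854.27 + (-1371.07) = -4225.34

-4225.34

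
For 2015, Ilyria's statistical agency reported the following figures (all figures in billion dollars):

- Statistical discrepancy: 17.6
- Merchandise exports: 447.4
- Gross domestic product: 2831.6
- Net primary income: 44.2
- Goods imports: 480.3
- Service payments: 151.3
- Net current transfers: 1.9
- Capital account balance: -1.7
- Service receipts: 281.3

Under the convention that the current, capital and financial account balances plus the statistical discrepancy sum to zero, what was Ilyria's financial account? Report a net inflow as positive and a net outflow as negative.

Goods balance = 447.4 - 480.3 = -32.9
Services balance = 281.3 - 151.3 = 130.0
Trade balance (goods + services) = -32.9 + 130.0 = 97.1
Net primary income = 44.2
Net secondary income = 1.9
Current account = 97.1 + 44.2 + 1.9 = 143.2
Financial account = -(143.2 + (-1.7) + 17.6) = -159.1

-159.1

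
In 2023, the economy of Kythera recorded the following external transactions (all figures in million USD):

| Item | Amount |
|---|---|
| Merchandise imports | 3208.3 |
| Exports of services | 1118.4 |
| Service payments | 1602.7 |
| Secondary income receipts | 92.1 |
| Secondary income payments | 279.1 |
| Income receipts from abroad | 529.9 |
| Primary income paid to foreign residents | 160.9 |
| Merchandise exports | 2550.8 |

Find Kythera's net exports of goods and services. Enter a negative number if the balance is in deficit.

-1141.8

Goods balance = 2550.8 - 3208.3 = -657.5
Services balance = 1118.4 - 1602.7 = -484.3
Trade balance (goods + services) = -657.5 + (-484.3) = -1141.8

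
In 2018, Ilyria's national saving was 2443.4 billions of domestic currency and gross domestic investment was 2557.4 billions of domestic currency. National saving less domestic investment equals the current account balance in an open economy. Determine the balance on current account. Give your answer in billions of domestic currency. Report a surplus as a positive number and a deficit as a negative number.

-114.0

S - I = CA (net lending to the rest of the world).
CA = S - I = 2443.4 - 2557.4 = -114.0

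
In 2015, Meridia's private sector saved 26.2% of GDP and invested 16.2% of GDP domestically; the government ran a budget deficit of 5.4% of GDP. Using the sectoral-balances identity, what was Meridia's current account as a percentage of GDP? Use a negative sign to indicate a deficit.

4.6

By the sectoral-balances identity, CA = (S_private - I) + (T - G).
Private balance = 26.2 - 16.2 = 10.0
Government balance (T - G) = -5.4
CA = 10.0 + (-5.4) = 4.6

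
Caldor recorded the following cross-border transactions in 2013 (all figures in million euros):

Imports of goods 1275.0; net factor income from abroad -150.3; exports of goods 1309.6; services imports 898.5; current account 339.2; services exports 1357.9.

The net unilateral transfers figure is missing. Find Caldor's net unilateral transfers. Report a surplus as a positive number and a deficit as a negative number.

-4.5

Current account = goods balance + services balance + net primary income + net secondary income
Sum of the known components = 343.7
Net unilateral transfers = CA - (known components) = 339.2 - 343.7 = -4.5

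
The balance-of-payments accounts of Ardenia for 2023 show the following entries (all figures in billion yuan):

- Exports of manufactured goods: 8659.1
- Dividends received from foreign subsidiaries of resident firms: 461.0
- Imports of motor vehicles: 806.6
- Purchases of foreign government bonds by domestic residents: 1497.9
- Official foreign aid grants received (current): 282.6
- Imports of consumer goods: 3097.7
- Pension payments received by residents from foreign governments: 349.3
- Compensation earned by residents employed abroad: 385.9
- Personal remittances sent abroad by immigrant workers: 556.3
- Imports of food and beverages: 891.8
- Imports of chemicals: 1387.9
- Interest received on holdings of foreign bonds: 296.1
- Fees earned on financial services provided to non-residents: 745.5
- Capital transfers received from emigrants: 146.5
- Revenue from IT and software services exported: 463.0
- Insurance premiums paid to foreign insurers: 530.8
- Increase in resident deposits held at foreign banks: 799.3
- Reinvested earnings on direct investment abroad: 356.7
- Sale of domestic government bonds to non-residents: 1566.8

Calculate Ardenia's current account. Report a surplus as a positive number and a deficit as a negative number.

Goods: 8659.1 - 891.8 - 1387.9 - 806.6 - 3097.7 = 2475.1
Services: 463.0 + 745.5 - 530.8 = 677.7
Primary income: 296.1 + 461.0 + 356.7 + 385.9 = 1499.7
Secondary income: 282.6 - 556.3 + 349.3 = 75.6
Current account = 2475.1 + 677.7 + 1499.7 + 75.6 = 4728.1
(Excluded from the current account — financial account: purchases of foreign government bonds by domestic residents 1497.9, increase in resident deposits held at foreign banks 799.3, sale of domestic government bonds to non-residents 1566.8; capital account: capital transfers received from emigrants 146.5.)

4728.1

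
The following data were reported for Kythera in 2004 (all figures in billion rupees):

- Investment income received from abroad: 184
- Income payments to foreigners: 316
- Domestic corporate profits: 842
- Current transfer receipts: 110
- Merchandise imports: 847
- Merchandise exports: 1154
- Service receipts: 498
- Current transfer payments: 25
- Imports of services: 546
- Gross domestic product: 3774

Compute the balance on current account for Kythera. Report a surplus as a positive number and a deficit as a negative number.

212

Goods balance = 1154 - 847 = 307
Services balance = 498 - 546 = -48
Trade balance (goods + services) = 307 + (-48) = 259
Net primary income = 184 - 316 = -132
Net secondary income = 110 - 25 = 85
Current account = 259 + (-132) + 85 = 212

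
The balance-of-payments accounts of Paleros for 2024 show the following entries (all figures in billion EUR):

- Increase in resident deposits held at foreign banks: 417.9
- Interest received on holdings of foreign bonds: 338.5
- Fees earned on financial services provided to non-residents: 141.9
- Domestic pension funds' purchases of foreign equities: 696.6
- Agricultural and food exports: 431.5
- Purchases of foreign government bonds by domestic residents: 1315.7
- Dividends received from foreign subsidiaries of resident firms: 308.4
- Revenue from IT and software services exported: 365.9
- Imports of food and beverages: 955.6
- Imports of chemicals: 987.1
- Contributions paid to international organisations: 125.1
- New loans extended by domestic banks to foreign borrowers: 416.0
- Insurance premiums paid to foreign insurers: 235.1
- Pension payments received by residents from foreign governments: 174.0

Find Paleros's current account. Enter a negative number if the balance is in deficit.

Goods: -955.6 - 987.1 + 431.5 = -1511.2
Services: -235.1 + 365.9 + 141.9 = 272.7
Primary income: 308.4 + 338.5 = 646.9
Secondary income: -125.1 + 174.0 = 48.9
Current account = (-1511.2) + 272.7 + 646.9 + 48.9 = -542.7
(Excluded from the current account — financial account: increase in resident deposits held at foreign banks 417.9, domestic pension funds' purchases of foreign equities 696.6, purchases of foreign government bonds by domestic residents 1315.7, new loans extended by domestic banks to foreign borrowers 416.0.)

-542.7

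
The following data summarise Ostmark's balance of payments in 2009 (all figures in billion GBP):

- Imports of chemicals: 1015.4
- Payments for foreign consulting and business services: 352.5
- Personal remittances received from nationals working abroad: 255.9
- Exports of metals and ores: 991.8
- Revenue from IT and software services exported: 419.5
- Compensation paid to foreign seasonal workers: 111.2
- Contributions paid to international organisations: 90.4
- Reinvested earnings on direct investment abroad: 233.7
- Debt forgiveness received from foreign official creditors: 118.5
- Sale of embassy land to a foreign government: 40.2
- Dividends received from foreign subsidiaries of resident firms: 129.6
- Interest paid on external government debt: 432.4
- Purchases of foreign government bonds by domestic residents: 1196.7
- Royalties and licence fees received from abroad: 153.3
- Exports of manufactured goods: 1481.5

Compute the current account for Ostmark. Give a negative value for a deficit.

Goods: 1481.5 - 1015.4 + 991.8 = 1457.9
Services: 419.5 - 352.5 + 153.3 = 220.3
Primary income: -432.4 + 129.6 - 111.2 + 233.7 = -180.3
Secondary income: 255.9 - 90.4 = 165.5
Current account = 1457.9 + 220.3 + (-180.3) + 165.5 = 1663.4
(Excluded from the current account — capital account: debt forgiveness received from foreign official creditors 118.5, sale of embassy land to a foreign government 40.2; financial account: purchases of foreign government bonds by domestic residents 1196.7.)

1663.4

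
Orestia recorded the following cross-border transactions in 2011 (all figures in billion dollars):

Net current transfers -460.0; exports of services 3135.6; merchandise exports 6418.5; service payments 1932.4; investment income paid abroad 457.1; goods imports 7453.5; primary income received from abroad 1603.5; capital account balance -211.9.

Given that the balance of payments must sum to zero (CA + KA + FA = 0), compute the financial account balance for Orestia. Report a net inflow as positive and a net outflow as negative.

-642.7

Goods balance = 6418.5 - 7453.5 = -1035.0
Services balance = 3135.6 - 1932.4 = 1203.2
Trade balance (goods + services) = -1035.0 + 1203.2 = 168.2
Net primary income = 1603.5 - 457.1 = 1146.4
Net secondary income = -460.0
Current account = 168.2 + 1146.4 + (-460.0) = 854.6
Financial account = -(854.6 + (-211.9)) = -642.7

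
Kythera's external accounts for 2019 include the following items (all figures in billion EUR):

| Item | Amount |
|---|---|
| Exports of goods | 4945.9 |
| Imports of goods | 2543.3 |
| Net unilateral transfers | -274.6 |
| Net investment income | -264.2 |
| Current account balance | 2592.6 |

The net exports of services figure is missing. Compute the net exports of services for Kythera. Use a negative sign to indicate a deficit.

Current account = goods balance + services balance + net primary income + net secondary income
Sum of the known components = 1863.8
Net exports of services = CA - (known components) = 2592.6 - 1863.8 = 728.8

728.8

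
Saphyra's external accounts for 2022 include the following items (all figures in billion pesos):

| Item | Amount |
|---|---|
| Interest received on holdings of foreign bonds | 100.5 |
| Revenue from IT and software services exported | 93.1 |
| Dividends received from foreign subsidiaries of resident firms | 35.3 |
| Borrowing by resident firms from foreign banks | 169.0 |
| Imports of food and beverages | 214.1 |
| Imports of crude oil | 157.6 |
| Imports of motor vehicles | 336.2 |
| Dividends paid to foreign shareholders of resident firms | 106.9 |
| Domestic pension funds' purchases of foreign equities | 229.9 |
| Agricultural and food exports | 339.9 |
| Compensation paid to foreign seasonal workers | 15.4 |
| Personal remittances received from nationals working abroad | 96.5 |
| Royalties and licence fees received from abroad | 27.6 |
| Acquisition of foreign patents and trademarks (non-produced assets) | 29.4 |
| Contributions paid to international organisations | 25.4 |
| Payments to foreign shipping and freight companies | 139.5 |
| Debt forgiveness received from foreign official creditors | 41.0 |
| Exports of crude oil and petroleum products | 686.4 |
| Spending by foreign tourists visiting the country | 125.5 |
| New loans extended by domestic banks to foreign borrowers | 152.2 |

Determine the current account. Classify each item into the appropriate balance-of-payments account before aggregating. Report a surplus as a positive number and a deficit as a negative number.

509.7

Goods: -157.6 + 339.9 + 686.4 - 336.2 - 214.1 = 318.4
Services: 27.6 + 93.1 - 139.5 + 125.5 = 106.7
Primary income: 100.5 - 15.4 - 106.9 + 35.3 = 13.5
Secondary income: 96.5 - 25.4 = 71.1
Current account = 318.4 + 106.7 + 13.5 + 71.1 = 509.7
(Excluded from the current account — financial account: borrowing by resident firms from foreign banks 169.0, domestic pension funds' purchases of foreign equities 229.9, new loans extended by domestic banks to foreign borrowers 152.2; capital account: acquisition of foreign patents and trademarks (non-produced assets) 29.4, debt forgiveness received from foreign official creditors 41.0.)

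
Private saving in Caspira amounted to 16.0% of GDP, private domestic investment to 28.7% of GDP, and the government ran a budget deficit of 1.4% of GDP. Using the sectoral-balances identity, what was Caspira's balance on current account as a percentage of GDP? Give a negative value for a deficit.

-14.1

By the sectoral-balances identity, CA = (S_private - I) + (T - G).
Private balance = 16.0 - 28.7 = -12.7
Government balance (T - G) = -1.4
CA = -12.7 + (-1.4) = -14.1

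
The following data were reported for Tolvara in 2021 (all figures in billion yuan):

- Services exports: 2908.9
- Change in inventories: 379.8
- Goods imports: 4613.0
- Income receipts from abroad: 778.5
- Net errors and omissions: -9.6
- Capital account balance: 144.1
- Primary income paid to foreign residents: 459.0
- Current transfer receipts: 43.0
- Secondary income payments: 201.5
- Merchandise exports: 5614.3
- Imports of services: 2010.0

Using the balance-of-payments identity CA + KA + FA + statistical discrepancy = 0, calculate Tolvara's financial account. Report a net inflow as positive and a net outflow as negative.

-2195.7

Goods balance = 5614.3 - 4613.0 = 1001.3
Services balance = 2908.9 - 2010.0 = 898.9
Trade balance (goods + services) = 1001.3 + 898.9 = 1900.2
Net primary income = 778.5 - 459.0 = 319.5
Net secondary income = 43.0 - 201.5 = -158.5
Current account = 1900.2 + 319.5 + (-158.5) = 2061.2
Financial account = -(2061.2 + 144.1 + (-9.6)) = -2195.7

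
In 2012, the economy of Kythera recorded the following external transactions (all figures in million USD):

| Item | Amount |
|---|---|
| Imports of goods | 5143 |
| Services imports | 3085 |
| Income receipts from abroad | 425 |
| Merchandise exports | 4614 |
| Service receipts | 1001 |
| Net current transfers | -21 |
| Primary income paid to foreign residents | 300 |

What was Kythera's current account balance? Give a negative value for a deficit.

Goods balance = 4614 - 5143 = -529
Services balance = 1001 - 3085 = -2084
Trade balance (goods + services) = -529 + (-2084) = -2613
Net primary income = 425 - 300 = 125
Net secondary income = -21
Current account = -2613 + 125 + (-21) = -2509

-2509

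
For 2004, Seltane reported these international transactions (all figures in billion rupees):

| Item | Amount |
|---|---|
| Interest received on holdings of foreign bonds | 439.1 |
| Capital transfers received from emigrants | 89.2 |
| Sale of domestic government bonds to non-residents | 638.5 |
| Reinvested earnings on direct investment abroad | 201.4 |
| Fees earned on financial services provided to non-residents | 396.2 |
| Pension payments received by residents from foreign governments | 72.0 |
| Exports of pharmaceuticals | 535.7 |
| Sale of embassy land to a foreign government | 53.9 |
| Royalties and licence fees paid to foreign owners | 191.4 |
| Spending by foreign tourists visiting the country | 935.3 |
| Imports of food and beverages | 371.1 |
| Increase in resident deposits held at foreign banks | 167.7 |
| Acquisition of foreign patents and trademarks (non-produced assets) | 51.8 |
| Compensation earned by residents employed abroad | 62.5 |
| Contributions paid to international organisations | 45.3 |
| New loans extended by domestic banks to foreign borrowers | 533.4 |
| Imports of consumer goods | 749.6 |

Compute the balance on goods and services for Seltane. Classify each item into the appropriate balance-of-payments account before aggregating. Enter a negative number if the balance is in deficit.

Goods: 535.7 - 371.1 - 749.6 = -585.0
Services: -191.4 + 935.3 + 396.2 = 1140.1
Trade balance = -585.0 + 1140.1 = 555.1
(Excluded from the trade balance — primary income: interest received on holdings of foreign bonds 439.1, reinvested earnings on direct investment abroad 201.4, compensation earned by residents employed abroad 62.5; capital account: capital transfers received from emigrants 89.2, sale of embassy land to a foreign government 53.9, acquisition of foreign patents and trademarks (non-produced assets) 51.8; financial account: sale of domestic government bonds to non-residents 638.5, increase in resident deposits held at foreign banks 167.7, new loans extended by domestic banks to foreign borrowers 533.4; secondary income: pension payments received by residents from foreign governments 72.0, contributions paid to international organisations 45.3.)

555.1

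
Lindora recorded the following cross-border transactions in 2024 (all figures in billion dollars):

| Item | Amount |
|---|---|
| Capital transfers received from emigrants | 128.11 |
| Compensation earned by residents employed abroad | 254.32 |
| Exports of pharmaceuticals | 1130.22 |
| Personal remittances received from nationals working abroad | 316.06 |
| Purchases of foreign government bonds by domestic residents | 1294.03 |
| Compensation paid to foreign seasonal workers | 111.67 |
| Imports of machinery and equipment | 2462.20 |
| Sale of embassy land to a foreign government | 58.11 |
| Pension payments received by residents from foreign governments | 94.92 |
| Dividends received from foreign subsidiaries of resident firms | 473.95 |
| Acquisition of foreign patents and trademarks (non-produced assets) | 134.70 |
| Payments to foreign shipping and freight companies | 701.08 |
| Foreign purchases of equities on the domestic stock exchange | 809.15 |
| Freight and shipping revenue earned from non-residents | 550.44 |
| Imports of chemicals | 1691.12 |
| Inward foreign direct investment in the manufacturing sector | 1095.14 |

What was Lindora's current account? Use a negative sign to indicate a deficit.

Goods: 1130.22 - 2462.20 - 1691.12 = -3023.10
Services: -701.08 + 550.44 = -150.64
Primary income: -111.67 + 254.32 + 473.95 = 616.60
Secondary income: 94.92 + 316.06 = 410.98
Current account = (-3023.10) + (-150.64) + 616.60 + 410.98 = -2146.16
(Excluded from the current account — capital account: capital transfers received from emigrants 128.11, sale of embassy land to a foreign government 58.11, acquisition of foreign patents and trademarks (non-produced assets) 134.70; financial account: purchases of foreign government bonds by domestic residents 1294.03, foreign purchases of equities on the domestic stock exchange 809.15, inward foreign direct investment in the manufacturing sector 1095.14.)

-2146.16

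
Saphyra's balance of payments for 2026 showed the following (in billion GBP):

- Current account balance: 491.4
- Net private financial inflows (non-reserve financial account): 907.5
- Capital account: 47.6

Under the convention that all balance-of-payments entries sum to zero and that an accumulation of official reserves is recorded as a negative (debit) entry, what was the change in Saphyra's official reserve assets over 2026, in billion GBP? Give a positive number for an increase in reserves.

1446.5

Official reserve transactions balance = -(491.4 + 47.6 + 907.5) = -1446.5
An accumulation of reserves is recorded as a debit (negative entry), so the change in the stock of reserves is the negative of that balance.
Change in official reserves = -(-1446.5) = 1446.5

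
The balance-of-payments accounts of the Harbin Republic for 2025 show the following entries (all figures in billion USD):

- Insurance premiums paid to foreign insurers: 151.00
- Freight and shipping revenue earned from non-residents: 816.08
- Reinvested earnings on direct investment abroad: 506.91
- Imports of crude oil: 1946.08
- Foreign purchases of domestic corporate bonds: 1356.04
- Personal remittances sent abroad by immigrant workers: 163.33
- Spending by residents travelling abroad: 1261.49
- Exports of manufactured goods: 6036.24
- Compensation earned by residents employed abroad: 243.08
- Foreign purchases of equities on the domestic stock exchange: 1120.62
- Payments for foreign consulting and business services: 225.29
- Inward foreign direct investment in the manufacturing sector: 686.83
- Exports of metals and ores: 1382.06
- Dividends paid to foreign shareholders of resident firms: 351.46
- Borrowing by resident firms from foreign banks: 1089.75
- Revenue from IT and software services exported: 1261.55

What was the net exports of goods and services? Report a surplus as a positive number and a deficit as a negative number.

Goods: 6036.24 - 1946.08 + 1382.06 = 5472.22
Services: 1261.55 - 151.00 + 816.08 - 225.29 - 1261.49 = 439.85
Trade balance = 5472.22 + 439.85 = 5912.07
(Excluded from the trade balance — primary income: reinvested earnings on direct investment abroad 506.91, compensation earned by residents employed abroad 243.08, dividends paid to foreign shareholders of resident firms 351.46; financial account: foreign purchases of domestic corporate bonds 1356.04, foreign purchases of equities on the domestic stock exchange 1120.62, inward foreign direct investment in the manufacturing sector 686.83, borrowing by resident firms from foreign banks 1089.75; secondary income: personal remittances sent abroad by immigrant workers 163.33.)

5912.07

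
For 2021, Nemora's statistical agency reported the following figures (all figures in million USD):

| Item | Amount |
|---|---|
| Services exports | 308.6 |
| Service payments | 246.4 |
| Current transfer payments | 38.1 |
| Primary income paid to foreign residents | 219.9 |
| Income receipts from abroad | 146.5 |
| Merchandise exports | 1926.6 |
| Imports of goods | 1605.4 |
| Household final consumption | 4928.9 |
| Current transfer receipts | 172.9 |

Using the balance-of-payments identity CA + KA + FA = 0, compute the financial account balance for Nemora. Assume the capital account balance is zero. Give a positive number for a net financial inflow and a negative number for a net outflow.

-444.8

Goods balance = 1926.6 - 1605.4 = 321.2
Services balance = 308.6 - 246.4 = 62.2
Trade balance (goods + services) = 321.2 + 62.2 = 383.4
Net primary income = 146.5 - 219.9 = -73.4
Net secondary income = 172.9 - 38.1 = 134.8
Current account = 383.4 + (-73.4) + 134.8 = 444.8
Financial account = -(444.8) = -444.8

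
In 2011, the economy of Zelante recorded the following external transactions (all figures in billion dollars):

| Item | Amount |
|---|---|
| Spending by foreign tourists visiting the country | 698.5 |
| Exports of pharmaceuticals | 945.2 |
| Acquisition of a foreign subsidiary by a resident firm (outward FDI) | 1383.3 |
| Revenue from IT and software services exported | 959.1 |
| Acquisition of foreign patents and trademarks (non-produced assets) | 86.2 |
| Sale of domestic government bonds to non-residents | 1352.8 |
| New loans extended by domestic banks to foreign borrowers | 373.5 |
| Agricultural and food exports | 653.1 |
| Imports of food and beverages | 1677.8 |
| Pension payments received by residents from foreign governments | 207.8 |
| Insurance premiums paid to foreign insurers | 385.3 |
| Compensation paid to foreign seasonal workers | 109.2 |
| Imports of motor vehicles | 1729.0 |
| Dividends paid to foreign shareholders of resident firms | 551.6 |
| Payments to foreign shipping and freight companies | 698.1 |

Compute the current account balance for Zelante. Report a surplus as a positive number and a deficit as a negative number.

Goods: -1729.0 + 945.2 + 653.1 - 1677.8 = -1808.5
Services: 959.1 + 698.5 - 698.1 - 385.3 = 574.2
Primary income: -109.2 - 551.6 = -660.8
Secondary income: 207.8
Current account = (-1808.5) + 574.2 + (-660.8) + 207.8 = -1687.3
(Excluded from the current account — financial account: acquisition of a foreign subsidiary by a resident firm (outward FDI) 1383.3, sale of domestic government bonds to non-residents 1352.8, new loans extended by domestic banks to foreign borrowers 373.5; capital account: acquisition of foreign patents and trademarks (non-produced assets) 86.2.)

-1687.3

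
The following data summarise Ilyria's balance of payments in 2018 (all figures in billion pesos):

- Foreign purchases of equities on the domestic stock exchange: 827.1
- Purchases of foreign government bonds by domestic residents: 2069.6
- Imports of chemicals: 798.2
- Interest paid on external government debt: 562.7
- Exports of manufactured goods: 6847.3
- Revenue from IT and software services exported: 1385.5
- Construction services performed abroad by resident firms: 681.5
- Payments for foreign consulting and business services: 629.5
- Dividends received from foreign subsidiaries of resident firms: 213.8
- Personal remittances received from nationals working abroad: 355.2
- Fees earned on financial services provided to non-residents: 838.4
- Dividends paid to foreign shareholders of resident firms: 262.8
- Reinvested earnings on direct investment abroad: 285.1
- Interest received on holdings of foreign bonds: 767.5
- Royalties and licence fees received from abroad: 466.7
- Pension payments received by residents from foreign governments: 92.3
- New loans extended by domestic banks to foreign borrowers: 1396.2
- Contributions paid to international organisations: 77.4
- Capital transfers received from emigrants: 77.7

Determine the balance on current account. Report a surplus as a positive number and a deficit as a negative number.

Goods: 6847.3 - 798.2 = 6049.1
Services: 838.4 + 681.5 + 466.7 + 1385.5 - 629.5 = 2742.6
Primary income: -562.7 + 213.8 + 767.5 + 285.1 - 262.8 = 440.9
Secondary income: 92.3 - 77.4 + 355.2 = 370.1
Current account = 6049.1 + 2742.6 + 440.9 + 370.1 = 9602.7
(Excluded from the current account — financial account: foreign purchases of equities on the domestic stock exchange 827.1, purchases of foreign government bonds by domestic residents 2069.6, new loans extended by domestic banks to foreign borrowers 1396.2; capital account: capital transfers received from emigrants 77.7.)

9602.7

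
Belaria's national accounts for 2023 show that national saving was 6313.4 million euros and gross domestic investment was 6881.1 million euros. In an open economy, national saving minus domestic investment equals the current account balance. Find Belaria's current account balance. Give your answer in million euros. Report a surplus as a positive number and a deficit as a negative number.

CA = S - I = 6313.4 - 6881.1 = -567.7

-567.7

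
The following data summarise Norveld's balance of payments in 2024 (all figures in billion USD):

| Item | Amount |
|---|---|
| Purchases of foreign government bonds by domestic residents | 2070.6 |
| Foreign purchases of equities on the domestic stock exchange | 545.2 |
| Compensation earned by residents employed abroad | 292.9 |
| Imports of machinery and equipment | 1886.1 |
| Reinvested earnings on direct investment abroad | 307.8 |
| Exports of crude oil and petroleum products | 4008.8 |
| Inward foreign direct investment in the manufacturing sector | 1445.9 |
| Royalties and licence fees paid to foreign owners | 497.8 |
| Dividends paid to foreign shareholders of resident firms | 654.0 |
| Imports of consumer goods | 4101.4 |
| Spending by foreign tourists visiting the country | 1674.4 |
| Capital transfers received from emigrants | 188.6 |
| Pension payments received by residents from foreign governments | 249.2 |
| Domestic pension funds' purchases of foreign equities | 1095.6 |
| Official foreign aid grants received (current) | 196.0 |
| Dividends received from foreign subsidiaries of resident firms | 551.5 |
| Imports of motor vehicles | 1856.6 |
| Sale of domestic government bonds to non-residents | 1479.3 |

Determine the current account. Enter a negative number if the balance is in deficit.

Goods: -1886.1 - 1856.6 - 4101.4 + 4008.8 = -3835.3
Services: -497.8 + 1674.4 = 1176.6
Primary income: 551.5 + 307.8 - 654.0 + 292.9 = 498.2
Secondary income: 196.0 + 249.2 = 445.2
Current account = (-3835.3) + 1176.6 + 498.2 + 445.2 = -1715.3
(Excluded from the current account — financial account: purchases of foreign government bonds by domestic residents 2070.6, foreign purchases of equities on the domestic stock exchange 545.2, inward foreign direct investment in the manufacturing sector 1445.9, domestic pension funds' purchases of foreign equities 1095.6, sale of domestic government bonds to non-residents 1479.3; capital account: capital transfers received from emigrants 188.6.)

-1715.3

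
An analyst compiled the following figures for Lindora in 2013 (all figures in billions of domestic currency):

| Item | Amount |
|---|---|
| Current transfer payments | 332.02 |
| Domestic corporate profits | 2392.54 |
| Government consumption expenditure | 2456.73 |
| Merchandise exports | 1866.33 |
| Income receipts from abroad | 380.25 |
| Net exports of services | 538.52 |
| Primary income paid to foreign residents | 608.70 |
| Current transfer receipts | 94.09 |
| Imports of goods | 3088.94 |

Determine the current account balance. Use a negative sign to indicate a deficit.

Goods balance = 1866.33 - 3088.94 = -1222.61
Services balance = 538.52
Trade balance (goods + services) = -1222.61 + 538.52 = -684.09
Net primary income = 380.25 - 608.70 = -228.45
Net secondary income = 94.09 - 332.02 = -237.93
Current account = -684.09 + (-228.45) + (-237.93) = -1150.47

-1150.47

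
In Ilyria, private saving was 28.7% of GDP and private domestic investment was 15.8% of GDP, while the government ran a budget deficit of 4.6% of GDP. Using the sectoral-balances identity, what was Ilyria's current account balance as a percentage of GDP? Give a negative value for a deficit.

8.3

By the sectoral-balances identity, CA = (S_private - I) + (T - G).
Private balance = 28.7 - 15.8 = 12.9
Government balance (T - G) = -4.6
CA = 12.9 + (-4.6) = 8.3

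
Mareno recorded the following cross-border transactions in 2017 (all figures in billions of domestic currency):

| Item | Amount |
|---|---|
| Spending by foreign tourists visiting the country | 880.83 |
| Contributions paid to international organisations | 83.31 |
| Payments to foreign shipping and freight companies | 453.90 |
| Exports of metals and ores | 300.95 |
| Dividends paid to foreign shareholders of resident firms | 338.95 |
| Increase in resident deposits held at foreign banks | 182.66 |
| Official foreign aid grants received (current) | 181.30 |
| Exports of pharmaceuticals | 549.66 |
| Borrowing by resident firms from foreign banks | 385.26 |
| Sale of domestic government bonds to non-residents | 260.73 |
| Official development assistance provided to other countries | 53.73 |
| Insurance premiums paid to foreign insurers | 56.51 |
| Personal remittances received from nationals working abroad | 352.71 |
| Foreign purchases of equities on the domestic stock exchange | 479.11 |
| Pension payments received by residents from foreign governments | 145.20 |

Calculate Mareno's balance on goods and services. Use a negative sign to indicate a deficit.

1221.03

Goods: 300.95 + 549.66 = 850.61
Services: -453.90 - 56.51 + 880.83 = 370.42
Trade balance = 850.61 + 370.42 = 1221.03
(Excluded from the trade balance — secondary income: contributions paid to international organisations 83.31, official foreign aid grants received (current) 181.30, official development assistance provided to other countries 53.73, personal remittances received from nationals working abroad 352.71, pension payments received by residents from foreign governments 145.20; primary income: dividends paid to foreign shareholders of resident firms 338.95; financial account: increase in resident deposits held at foreign banks 182.66, borrowing by resident firms from foreign banks 385.26, sale of domestic government bonds to non-residents 260.73, foreign purchases of equities on the domestic stock exchange 479.11.)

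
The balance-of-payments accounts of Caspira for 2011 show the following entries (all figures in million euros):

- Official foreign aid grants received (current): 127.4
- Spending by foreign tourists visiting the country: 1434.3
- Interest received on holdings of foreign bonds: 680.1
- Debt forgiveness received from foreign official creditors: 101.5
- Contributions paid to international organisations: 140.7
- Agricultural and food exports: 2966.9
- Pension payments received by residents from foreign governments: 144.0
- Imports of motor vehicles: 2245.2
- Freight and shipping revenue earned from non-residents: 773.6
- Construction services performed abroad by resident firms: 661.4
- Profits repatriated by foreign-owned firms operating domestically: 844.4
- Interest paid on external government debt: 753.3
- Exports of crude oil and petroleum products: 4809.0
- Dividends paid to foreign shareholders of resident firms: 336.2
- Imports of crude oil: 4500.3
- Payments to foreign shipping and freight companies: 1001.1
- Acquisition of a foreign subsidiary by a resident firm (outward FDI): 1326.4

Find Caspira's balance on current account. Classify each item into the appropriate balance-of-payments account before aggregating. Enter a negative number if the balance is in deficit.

1775.5

Goods: 2966.9 + 4809.0 - 4500.3 - 2245.2 = 1030.4
Services: 1434.3 - 1001.1 + 773.6 + 661.4 = 1868.2
Primary income: -336.2 - 753.3 - 844.4 + 680.1 = -1253.8
Secondary income: 144.0 + 127.4 - 140.7 = 130.7
Current account = 1030.4 + 1868.2 + (-1253.8) + 130.7 = 1775.5
(Excluded from the current account — capital account: debt forgiveness received from foreign official creditors 101.5; financial account: acquisition of a foreign subsidiary by a resident firm (outward FDI) 1326.4.)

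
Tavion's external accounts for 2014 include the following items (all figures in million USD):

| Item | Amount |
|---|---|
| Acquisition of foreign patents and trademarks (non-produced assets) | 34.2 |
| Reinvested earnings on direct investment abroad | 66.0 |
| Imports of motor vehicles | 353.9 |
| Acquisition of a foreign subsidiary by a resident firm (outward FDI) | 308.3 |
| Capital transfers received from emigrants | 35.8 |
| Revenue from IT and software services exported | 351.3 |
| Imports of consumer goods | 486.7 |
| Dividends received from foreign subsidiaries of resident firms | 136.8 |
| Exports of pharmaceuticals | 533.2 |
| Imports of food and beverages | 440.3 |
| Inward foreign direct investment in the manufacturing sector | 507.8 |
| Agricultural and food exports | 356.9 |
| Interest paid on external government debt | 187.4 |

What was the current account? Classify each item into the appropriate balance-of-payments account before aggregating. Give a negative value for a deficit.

Goods: 533.2 - 440.3 - 486.7 - 353.9 + 356.9 = -390.8
Services: 351.3
Primary income: -187.4 + 66.0 + 136.8 = 15.4
Current account = (-390.8) + 351.3 + 15.4 = -24.1
(Excluded from the current account — capital account: acquisition of foreign patents and trademarks (non-produced assets) 34.2, capital transfers received from emigrants 35.8; financial account: acquisition of a foreign subsidiary by a resident firm (outward FDI) 308.3, inward foreign direct investment in the manufacturing sector 507.8.)

-24.1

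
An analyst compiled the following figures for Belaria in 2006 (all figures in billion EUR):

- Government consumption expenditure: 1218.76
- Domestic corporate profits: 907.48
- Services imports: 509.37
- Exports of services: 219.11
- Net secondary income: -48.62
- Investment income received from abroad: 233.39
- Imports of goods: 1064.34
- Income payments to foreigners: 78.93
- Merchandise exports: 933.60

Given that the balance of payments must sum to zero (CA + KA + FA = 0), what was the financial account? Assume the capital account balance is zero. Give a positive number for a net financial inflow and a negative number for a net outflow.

315.16

Goods balance = 933.60 - 1064.34 = -130.74
Services balance = 219.11 - 509.37 = -290.26
Trade balance (goods + services) = -130.74 + (-290.26) = -421.00
Net primary income = 233.39 - 78.93 = 154.46
Net secondary income = -48.62
Current account = -421.00 + 154.46 + (-48.62) = -315.16
Financial account = -(-315.16) = 315.16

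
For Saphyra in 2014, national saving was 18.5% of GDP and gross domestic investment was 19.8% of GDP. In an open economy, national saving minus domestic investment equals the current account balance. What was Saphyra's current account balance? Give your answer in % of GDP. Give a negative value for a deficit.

CA = S - I = 18.5 - 19.8 = -1.3

-1.3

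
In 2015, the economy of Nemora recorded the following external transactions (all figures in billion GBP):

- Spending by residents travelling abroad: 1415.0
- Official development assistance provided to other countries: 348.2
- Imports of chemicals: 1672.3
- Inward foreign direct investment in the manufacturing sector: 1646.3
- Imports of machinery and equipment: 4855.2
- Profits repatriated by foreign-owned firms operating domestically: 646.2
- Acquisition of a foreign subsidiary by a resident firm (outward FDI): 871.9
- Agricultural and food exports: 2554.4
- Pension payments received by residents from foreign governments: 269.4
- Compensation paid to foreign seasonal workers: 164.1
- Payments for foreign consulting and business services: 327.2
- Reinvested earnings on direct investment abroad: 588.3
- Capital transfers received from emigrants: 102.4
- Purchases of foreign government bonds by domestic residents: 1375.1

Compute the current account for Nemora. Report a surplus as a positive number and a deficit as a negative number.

Goods: -4855.2 + 2554.4 - 1672.3 = -3973.1
Services: -1415.0 - 327.2 = -1742.2
Primary income: -164.1 - 646.2 + 588.3 = -222.0
Secondary income: 269.4 - 348.2 = -78.8
Current account = (-3973.1) + (-1742.2) + (-222.0) + (-78.8) = -6016.1
(Excluded from the current account — financial account: inward foreign direct investment in the manufacturing sector 1646.3, acquisition of a foreign subsidiary by a resident firm (outward FDI) 871.9, purchases of foreign government bonds by domestic residents 1375.1; capital account: capital transfers received from emigrants 102.4.)

-6016.1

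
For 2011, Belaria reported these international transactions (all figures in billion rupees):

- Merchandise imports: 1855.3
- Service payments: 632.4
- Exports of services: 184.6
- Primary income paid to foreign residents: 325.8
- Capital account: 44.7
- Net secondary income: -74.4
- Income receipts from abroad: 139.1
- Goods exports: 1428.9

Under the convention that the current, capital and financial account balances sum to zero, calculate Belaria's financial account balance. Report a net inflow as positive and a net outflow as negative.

Goods balance = 1428.9 - 1855.3 = -426.4
Services balance = 184.6 - 632.4 = -447.8
Trade balance (goods + services) = -426.4 + (-447.8) = -874.2
Net primary income = 139.1 - 325.8 = -186.7
Net secondary income = -74.4
Current account = -874.2 + (-186.7) + (-74.4) = -1135.3
Financial account = -(-1135.3 + 44.7) = 1090.6

1090.6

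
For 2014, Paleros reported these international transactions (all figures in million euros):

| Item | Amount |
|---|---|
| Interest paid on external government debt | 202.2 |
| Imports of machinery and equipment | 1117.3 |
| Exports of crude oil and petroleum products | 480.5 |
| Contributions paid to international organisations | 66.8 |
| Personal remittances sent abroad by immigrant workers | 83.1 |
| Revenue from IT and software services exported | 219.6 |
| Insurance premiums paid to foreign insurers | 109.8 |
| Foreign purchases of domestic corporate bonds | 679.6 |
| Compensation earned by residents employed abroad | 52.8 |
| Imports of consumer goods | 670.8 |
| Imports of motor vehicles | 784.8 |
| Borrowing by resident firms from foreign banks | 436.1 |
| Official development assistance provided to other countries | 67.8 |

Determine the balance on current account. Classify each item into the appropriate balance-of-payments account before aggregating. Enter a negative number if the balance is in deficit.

-2349.7

Goods: 480.5 - 1117.3 - 784.8 - 670.8 = -2092.4
Services: -109.8 + 219.6 = 109.8
Primary income: -202.2 + 52.8 = -149.4
Secondary income: -67.8 - 83.1 - 66.8 = -217.7
Current account = (-2092.4) + 109.8 + (-149.4) + (-217.7) = -2349.7
(Excluded from the current account — financial account: foreign purchases of domestic corporate bonds 679.6, borrowing by resident firms from foreign banks 436.1.)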